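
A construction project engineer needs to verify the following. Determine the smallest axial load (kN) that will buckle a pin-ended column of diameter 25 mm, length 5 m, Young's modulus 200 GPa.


I = pi * d^4 / 64 = 19174.76 mm^4
L = 5000.0 mm
P_cr = pi^2 * E * I / L^2
= 9.8696 * 200000.0 * 19174.76 / 5000.0^2
= 1513.98 N = 1.514 kN

1.514 kN


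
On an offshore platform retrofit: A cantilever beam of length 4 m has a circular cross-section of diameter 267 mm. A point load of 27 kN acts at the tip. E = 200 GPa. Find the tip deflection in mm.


I = pi * d^4 / 64 = pi * 267^4 / 64 = 249468056.8 mm^4
L = 4000.0 mm, P = 27000.0 N, E = 200000.0 MPa
delta = P * L^3 / (3 * E * I)
= 27000.0 * 4000.0^3 / (3 * 200000.0 * 249468056.8)
= 11.5446 mm

11.5446 mm


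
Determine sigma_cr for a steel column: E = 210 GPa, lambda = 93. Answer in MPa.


sigma_cr = pi^2 * E / lambda^2
= 9.8696 * 210000.0 / 93^2
= 9.8696 * 210000.0 / 8649
= 239.6366 MPa

239.6366 MPa


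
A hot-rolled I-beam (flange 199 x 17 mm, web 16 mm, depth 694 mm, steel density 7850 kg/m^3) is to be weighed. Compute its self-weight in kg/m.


A_flanges = 2 * 199 * 17 = 6766 mm^2
A_web = (694 - 2 * 17) * 16 = 10560 mm^2
A_total = 6766 + 10560 = 17326 mm^2 = 0.017326 m^2
Weight = rho * A = 7850 * 0.017326 = 136.0091 kg/m

136.0091 kg/m


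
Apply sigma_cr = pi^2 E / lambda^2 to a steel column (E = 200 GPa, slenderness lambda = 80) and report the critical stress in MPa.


sigma_cr = pi^2 * E / lambda^2
= 9.8696 * 200000.0 / 80^2
= 9.8696 * 200000.0 / 6400
= 308.4251 MPa

308.4251 MPa


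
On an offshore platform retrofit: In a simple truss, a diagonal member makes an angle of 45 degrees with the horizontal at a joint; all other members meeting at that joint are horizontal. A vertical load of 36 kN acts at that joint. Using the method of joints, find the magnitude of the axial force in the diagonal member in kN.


At the joint, only the diagonal has a vertical component, so vertical equilibrium gives:
F * sin(45) = 36
F = 36 / sin(45)
= 36 / 0.707107
= 50.91 kN

50.91 kN


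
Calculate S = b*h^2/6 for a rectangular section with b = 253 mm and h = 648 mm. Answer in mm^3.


S = b * h^2 / 6
= 253 * 648^2 / 6
= 253 * 419904 / 6
= 17705952.0 mm^3

17705952.0 mm^3


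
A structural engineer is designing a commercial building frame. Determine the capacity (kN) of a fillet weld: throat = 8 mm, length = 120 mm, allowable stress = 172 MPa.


Strength = throat * length * allowable stress
= 8 * 120 * 172 N
= 165120 N
= 165.12 kN

165.12 kN


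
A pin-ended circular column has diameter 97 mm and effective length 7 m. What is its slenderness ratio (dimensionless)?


Radius of gyration r = d / 4 = 97 / 4 = 24.25 mm
L_eff = 7000.0 mm
Slenderness ratio = L / r = 7000.0 / 24.25 = 288.66 (dimensionless)

288.66 (dimensionless)


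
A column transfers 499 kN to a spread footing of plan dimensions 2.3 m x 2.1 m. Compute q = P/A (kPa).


A = 2.3 * 2.1 = 4.83 m^2
q = P / A = 499 / 4.83
= 103.3126 kPa

103.3126 kPa


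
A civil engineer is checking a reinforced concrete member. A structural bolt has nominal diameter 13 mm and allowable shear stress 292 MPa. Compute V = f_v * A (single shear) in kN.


A = pi * d^2 / 4 = pi * 13^2 / 4 = 132.7323 mm^2
V = f_v * A / 1000 = 292 * 132.7323 / 1000
= 38.7578 kN

38.7578 kN


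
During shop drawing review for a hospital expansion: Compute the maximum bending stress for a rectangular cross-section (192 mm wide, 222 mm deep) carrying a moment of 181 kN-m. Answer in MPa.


I = b * h^3 / 12 = 192 * 222^3 / 12 = 175056768.0 mm^4
y = h / 2 = 222 / 2 = 111.0 mm
M = 181 kN-m = 181000000.0 N-mm
sigma = M * y / I = 181000000.0 * 111.0 / 175056768.0
= 114.77 MPa

114.77 MPa


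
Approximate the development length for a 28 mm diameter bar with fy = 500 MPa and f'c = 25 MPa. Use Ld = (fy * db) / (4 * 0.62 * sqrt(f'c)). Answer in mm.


Ld = (fy * db) / (4 * 0.62 * sqrt(f'c))
= (500 * 28) / (4 * 0.62 * sqrt(25))
= 14000 / 12.4
= 1129.03 mm

1129.03 mm


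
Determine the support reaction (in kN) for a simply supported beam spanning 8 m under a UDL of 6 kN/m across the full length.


Total load = w * L = 6 * 8 = 48 kN
By symmetry, each reaction R = total / 2 = 48 / 2 = 24.0 kN

24.0 kN


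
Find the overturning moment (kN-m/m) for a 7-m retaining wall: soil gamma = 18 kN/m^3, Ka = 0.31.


Pa = 0.5 * Ka * gamma * H^2
= 0.5 * 0.31 * 18 * 7^2
= 136.71 kN/m
Arm = H / 3 = 7 / 3 = 2.3333 m
Mo = Pa * arm = Pa * H / 3 = 136.71 * 7 / 3 = 318.99 kN-m/m

318.99 kN-m/m


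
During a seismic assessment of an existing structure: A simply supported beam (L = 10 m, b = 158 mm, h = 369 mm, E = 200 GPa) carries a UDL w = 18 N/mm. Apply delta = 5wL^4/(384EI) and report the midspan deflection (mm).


I = 158 * 369^3 / 12 = 661538218.5 mm^4
L = 10000.0 mm, w = 18 N/mm, E = 200000.0 MPa
delta = 5 * w * L^4 / (384 * E * I)
= 5 * 18 * 10000.0^4 / (384 * 200000.0 * 661538218.5)
= 17.7144 mm

17.7144 mm


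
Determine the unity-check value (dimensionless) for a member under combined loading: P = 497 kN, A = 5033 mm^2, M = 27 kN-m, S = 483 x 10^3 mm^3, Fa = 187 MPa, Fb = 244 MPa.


f_a = P / A = 497000.0 / 5033 = 98.7483 MPa
f_b = M / S = 27000000.0 / 483000.0 = 55.9006 MPa
Ratio = f_a / Fa + f_b / Fb
= 98.7483 / 187 + 55.9006 / 244
= 0.7572 (dimensionless)

0.7572 (dimensionless)


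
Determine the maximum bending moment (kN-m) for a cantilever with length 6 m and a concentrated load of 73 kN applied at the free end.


For a cantilever with a point load at the free end:
M_max = P * L = 73 * 6 = 438 kN-m

438 kN-m


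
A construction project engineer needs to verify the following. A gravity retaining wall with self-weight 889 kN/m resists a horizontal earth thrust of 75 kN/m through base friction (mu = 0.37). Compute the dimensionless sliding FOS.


Resisting force = mu * W = 0.37 * 889 = 328.93 kN/m
FOS = Resisting / Driving = 328.93 / 75
= 4.3857 (dimensionless)

4.3857 (dimensionless)


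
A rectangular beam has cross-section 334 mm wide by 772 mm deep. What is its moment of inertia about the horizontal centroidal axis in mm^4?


I = b * h^3 / 12
= 334 * 772^3 / 12
= 334 * 460099648 / 12
= 12806106869.33 mm^4

12806106869.33 mm^4


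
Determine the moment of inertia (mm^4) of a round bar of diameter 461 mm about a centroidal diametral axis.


r = d / 2 = 461 / 2 = 230.5 mm
I = pi * r^4 / 4 = pi * 230.5^4 / 4
= 2217040365.06 mm^4

2217040365.06 mm^4


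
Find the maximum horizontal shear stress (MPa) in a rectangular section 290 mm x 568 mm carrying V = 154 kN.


A = b * h = 290 * 568 = 164720 mm^2
V = 154 kN = 154000.0 N
tau_max = 1.5 * V / A = 1.5 * 154000.0 / 164720
= 1.4024 MPa

1.4024 MPa


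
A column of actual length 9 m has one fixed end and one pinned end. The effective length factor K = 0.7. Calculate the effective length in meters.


L_eff = K * L
= 0.7 * 9
= 6.3 m

6.3 m


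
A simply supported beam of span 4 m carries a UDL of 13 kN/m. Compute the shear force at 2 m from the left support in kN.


R_A = w * L / 2 = 13 * 4 / 2 = 26.0 kN
V(x) = R_A - w * x = 26.0 - 13 * 2
= 0.0 kN

0.0 kN


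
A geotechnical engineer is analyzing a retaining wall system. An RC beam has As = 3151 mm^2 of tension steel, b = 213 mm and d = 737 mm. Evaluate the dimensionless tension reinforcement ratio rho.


rho = As / (b * d)
= 3151 / (213 * 737)
= 3151 / 156981
= 0.020072 (dimensionless)

0.020072 (dimensionless)


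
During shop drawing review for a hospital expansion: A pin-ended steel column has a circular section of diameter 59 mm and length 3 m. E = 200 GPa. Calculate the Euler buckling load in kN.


I = pi * d^4 / 64 = 594809.57 mm^4
L = 3000.0 mm
P_cr = pi^2 * E * I / L^2
= 9.8696 * 200000.0 * 594809.57 / 3000.0^2
= 130456.34 N = 130.4563 kN

130.4563 kN


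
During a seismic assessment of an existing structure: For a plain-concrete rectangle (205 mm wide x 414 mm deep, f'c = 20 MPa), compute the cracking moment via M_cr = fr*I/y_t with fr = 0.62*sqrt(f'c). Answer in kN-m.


fr = 0.62 * sqrt(20) = 0.62 * 4.4721 = 2.7727 MPa
I = 205 * 414^3 / 12 = 1212198210.0 mm^4
y_t = 207.0 mm
M_cr = fr * I / y_t = 2.7727 * 1212198210.0 / 207.0 N-mm
= 16.2372 kN-m

16.2372 kN-m


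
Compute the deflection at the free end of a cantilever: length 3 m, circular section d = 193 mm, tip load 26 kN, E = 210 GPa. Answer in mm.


I = pi * d^4 / 64 = pi * 193^4 / 64 = 68108157.98 mm^4
L = 3000.0 mm, P = 26000.0 N, E = 210000.0 MPa
delta = P * L^3 / (3 * E * I)
= 26000.0 * 3000.0^3 / (3 * 210000.0 * 68108157.98)
= 16.3605 mm

16.3605 mm


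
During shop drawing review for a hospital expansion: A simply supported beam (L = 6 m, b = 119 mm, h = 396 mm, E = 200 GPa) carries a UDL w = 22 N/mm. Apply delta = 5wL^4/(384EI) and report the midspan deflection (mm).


I = 119 * 396^3 / 12 = 615816432.0 mm^4
L = 6000.0 mm, w = 22 N/mm, E = 200000.0 MPa
delta = 5 * w * L^4 / (384 * E * I)
= 5 * 22 * 6000.0^4 / (384 * 200000.0 * 615816432.0)
= 3.0143 mm

3.0143 mm


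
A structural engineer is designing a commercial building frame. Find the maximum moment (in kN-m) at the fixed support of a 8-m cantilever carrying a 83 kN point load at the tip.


For a cantilever with a point load at the free end:
M_max = P * L = 83 * 8 = 664 kN-m

664 kN-m


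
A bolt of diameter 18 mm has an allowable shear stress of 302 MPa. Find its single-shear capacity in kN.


A = pi * d^2 / 4 = pi * 18^2 / 4 = 254.469 mm^2
V = f_v * A / 1000 = 302 * 254.469 / 1000
= 76.8496 kN

76.8496 kN


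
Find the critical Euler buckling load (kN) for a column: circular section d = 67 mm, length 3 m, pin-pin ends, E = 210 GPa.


I = pi * d^4 / 64 = 989165.84 mm^4
L = 3000.0 mm
P_cr = pi^2 * E * I / L^2
= 9.8696 * 210000.0 * 989165.84 / 3000.0^2
= 227795.76 N = 227.7958 kN

227.7958 kN


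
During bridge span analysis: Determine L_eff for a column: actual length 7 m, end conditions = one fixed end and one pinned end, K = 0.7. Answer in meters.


L_eff = K * L
= 0.7 * 7
= 4.9 m

4.9 m


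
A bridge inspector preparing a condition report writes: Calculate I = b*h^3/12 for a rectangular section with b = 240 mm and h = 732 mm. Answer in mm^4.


I = b * h^3 / 12
= 240 * 732^3 / 12
= 240 * 392223168 / 12
= 7844463360.0 mm^4

7844463360.0 mm^4


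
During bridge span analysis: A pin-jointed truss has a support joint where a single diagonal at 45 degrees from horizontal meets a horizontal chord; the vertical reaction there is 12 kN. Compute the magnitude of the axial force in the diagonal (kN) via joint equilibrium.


At the joint, only the diagonal has a vertical component, so vertical equilibrium gives:
F * sin(45) = 12
F = 12 / sin(45)
= 12 / 0.707107
= 16.97 kN

16.97 kN


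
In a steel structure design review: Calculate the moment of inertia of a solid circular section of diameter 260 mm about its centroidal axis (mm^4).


r = d / 2 = 260 / 2 = 130.0 mm
I = pi * r^4 / 4 = pi * 130.0^4 / 4
= 224317569.45 mm^4

224317569.45 mm^4


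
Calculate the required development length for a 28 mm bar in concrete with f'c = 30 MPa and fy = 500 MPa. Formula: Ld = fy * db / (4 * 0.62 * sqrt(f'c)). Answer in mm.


Ld = (fy * db) / (4 * 0.62 * sqrt(f'c))
= (500 * 28) / (4 * 0.62 * sqrt(30))
= 14000 / 13.5835
= 1030.66 mm

1030.66 mm


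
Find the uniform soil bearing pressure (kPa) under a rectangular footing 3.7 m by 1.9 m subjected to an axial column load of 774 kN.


A = 3.7 * 1.9 = 7.03 m^2
q = P / A = 774 / 7.03
= 110.0996 kPa

110.0996 kPa


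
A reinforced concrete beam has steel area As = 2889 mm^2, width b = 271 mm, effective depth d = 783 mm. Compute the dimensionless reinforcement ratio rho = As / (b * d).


rho = As / (b * d)
= 2889 / (271 * 783)
= 2889 / 212193
= 0.013615 (dimensionless)

0.013615 (dimensionless)


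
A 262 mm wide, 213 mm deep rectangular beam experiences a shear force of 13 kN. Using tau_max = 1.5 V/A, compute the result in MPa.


A = b * h = 262 * 213 = 55806 mm^2
V = 13 kN = 13000.0 N
tau_max = 1.5 * V / A = 1.5 * 13000.0 / 55806
= 0.3494 MPa

0.3494 MPa


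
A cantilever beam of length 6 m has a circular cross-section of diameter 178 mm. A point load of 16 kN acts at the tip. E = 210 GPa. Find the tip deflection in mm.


I = pi * d^4 / 64 = pi * 178^4 / 64 = 49277640.85 mm^4
L = 6000.0 mm, P = 16000.0 N, E = 210000.0 MPa
delta = P * L^3 / (3 * E * I)
= 16000.0 * 6000.0^3 / (3 * 210000.0 * 49277640.85)
= 111.3226 mm

111.3226 mm


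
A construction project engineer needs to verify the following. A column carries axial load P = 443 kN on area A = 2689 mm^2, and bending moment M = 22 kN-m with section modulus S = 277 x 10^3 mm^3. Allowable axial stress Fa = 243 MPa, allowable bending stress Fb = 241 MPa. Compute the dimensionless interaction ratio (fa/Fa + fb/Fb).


f_a = P / A = 443000.0 / 2689 = 164.7453 MPa
f_b = M / S = 22000000.0 / 277000.0 = 79.4224 MPa
Ratio = f_a / Fa + f_b / Fb
= 164.7453 / 243 + 79.4224 / 241
= 1.0075 (dimensionless)

1.0075 (dimensionless)


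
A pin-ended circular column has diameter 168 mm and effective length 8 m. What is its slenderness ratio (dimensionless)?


Radius of gyration r = d / 4 = 168 / 4 = 42.0 mm
L_eff = 8000.0 mm
Slenderness ratio = L / r = 8000.0 / 42.0 = 190.48 (dimensionless)

190.48 (dimensionless)


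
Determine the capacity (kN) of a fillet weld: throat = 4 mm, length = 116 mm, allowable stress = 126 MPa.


Strength = throat * length * allowable stress
= 4 * 116 * 126 N
= 58464 N
= 58.46 kN

58.46 kN


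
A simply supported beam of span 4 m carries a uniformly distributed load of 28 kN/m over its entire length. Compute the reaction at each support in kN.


Total load = w * L = 28 * 4 = 112 kN
By symmetry, each reaction R = total / 2 = 112 / 2 = 56.0 kN

56.0 kN


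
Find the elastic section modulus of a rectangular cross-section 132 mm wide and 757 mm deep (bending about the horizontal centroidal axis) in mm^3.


S = b * h^2 / 6
= 132 * 757^2 / 6
= 132 * 573049 / 6
= 12607078.0 mm^3

12607078.0 mm^3


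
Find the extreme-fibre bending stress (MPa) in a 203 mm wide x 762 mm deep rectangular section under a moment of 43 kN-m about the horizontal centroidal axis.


I = b * h^3 / 12 = 203 * 762^3 / 12 = 7484791482.0 mm^4
y = h / 2 = 762 / 2 = 381.0 mm
M = 43 kN-m = 43000000.0 N-mm
sigma = M * y / I = 43000000.0 * 381.0 / 7484791482.0
= 2.19 MPa

2.19 MPa


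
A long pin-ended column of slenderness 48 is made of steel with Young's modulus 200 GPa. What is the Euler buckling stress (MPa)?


sigma_cr = pi^2 * E / lambda^2
= 9.8696 * 200000.0 / 48^2
= 9.8696 * 200000.0 / 2304
= 856.7365 MPa

856.7365 MPa


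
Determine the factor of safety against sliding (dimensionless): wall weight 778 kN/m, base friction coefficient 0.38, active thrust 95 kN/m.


Resisting force = mu * W = 0.38 * 778 = 295.64 kN/m
FOS = Resisting / Driving = 295.64 / 95
= 3.112 (dimensionless)

3.112 (dimensionless)


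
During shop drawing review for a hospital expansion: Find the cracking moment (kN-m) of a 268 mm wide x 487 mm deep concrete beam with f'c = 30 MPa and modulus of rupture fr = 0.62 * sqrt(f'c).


fr = 0.62 * sqrt(30) = 0.62 * 5.4772 = 3.3959 MPa
I = 268 * 487^3 / 12 = 2579529100.33 mm^4
y_t = 243.5 mm
M_cr = fr * I / y_t = 3.3959 * 2579529100.33 / 243.5 N-mm
= 35.9744 kN-m

35.9744 kN-m


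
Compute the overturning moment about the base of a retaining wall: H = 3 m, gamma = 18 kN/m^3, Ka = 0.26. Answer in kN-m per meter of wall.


Pa = 0.5 * Ka * gamma * H^2
= 0.5 * 0.26 * 18 * 3^2
= 21.06 kN/m
Arm = H / 3 = 3 / 3 = 1.0 m
Mo = Pa * arm = Pa * H / 3 = 21.06 * 3 / 3 = 21.06 kN-m/m

21.06 kN-m/m


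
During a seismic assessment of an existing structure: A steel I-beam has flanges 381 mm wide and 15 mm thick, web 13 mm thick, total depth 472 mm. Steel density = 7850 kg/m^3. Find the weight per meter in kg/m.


A_flanges = 2 * 381 * 15 = 11430 mm^2
A_web = (472 - 2 * 15) * 13 = 5746 mm^2
A_total = 11430 + 5746 = 17176 mm^2 = 0.017176 m^2
Weight = rho * A = 7850 * 0.017176 = 134.8316 kg/m

134.8316 kg/m


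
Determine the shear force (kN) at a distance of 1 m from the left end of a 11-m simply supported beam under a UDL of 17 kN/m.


R_A = w * L / 2 = 17 * 11 / 2 = 93.5 kN
V(x) = R_A - w * x = 93.5 - 17 * 1
= 76.5 kN

76.5 kN


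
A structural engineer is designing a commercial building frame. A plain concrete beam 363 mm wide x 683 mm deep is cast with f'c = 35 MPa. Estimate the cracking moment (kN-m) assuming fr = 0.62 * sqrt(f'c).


fr = 0.62 * sqrt(35) = 0.62 * 5.9161 = 3.668 MPa
I = 363 * 683^3 / 12 = 9638012606.75 mm^4
y_t = 341.5 mm
M_cr = fr * I / y_t = 3.668 * 9638012606.75 / 341.5 N-mm
= 103.5196 kN-m

103.5196 kN-m


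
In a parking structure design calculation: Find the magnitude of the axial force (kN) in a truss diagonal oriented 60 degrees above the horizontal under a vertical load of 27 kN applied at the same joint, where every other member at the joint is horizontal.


At the joint, only the diagonal has a vertical component, so vertical equilibrium gives:
F * sin(60) = 27
F = 27 / sin(60)
= 27 / 0.866025
= 31.18 kN

31.18 kN


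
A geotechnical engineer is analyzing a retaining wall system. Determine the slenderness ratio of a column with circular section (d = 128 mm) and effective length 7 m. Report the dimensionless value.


Radius of gyration r = d / 4 = 128 / 4 = 32.0 mm
L_eff = 7000.0 mm
Slenderness ratio = L / r = 7000.0 / 32.0 = 218.75 (dimensionless)

218.75 (dimensionless)


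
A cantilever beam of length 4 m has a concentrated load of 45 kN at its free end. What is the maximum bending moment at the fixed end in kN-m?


For a cantilever with a point load at the free end:
M_max = P * L = 45 * 4 = 180 kN-m

180 kN-m


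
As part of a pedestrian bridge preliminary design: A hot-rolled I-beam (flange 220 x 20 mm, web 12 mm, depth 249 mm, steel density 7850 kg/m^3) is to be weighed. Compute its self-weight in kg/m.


A_flanges = 2 * 220 * 20 = 8800 mm^2
A_web = (249 - 2 * 20) * 12 = 2508 mm^2
A_total = 8800 + 2508 = 11308 mm^2 = 0.011308 m^2
Weight = rho * A = 7850 * 0.011308 = 88.7678 kg/m

88.7678 kg/m


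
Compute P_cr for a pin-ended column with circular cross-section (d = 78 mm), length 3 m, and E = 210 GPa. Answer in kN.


I = pi * d^4 / 64 = 1816972.31 mm^4
L = 3000.0 mm
P_cr = pi^2 * E * I / L^2
= 9.8696 * 210000.0 * 1816972.31 / 3000.0^2
= 418431.95 N = 418.432 kN

418.432 kN


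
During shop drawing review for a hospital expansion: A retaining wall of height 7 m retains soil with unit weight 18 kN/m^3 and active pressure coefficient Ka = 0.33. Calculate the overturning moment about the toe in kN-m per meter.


Pa = 0.5 * Ka * gamma * H^2
= 0.5 * 0.33 * 18 * 7^2
= 145.53 kN/m
Arm = H / 3 = 7 / 3 = 2.3333 m
Mo = Pa * arm = Pa * H / 3 = 145.53 * 7 / 3 = 339.57 kN-m/m

339.57 kN-m/m


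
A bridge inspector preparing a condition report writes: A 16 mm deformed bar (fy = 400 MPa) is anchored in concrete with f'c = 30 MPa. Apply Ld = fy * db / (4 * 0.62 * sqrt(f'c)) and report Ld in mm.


Ld = (fy * db) / (4 * 0.62 * sqrt(f'c))
= (400 * 16) / (4 * 0.62 * sqrt(30))
= 6400 / 13.5835
= 471.16 mm

471.16 mm


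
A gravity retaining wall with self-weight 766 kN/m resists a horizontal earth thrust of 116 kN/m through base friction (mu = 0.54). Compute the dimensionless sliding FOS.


Resisting force = mu * W = 0.54 * 766 = 413.64 kN/m
FOS = Resisting / Driving = 413.64 / 116
= 3.5659 (dimensionless)

3.5659 (dimensionless)


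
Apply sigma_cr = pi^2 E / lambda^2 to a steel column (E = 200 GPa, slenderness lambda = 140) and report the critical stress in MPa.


sigma_cr = pi^2 * E / lambda^2
= 9.8696 * 200000.0 / 140^2
= 9.8696 * 200000.0 / 19600
= 100.7102 MPa

100.7102 MPa


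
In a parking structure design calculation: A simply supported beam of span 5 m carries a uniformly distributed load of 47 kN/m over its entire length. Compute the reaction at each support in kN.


Total load = w * L = 47 * 5 = 235 kN
By symmetry, each reaction R = total / 2 = 235 / 2 = 117.5 kN

117.5 kN


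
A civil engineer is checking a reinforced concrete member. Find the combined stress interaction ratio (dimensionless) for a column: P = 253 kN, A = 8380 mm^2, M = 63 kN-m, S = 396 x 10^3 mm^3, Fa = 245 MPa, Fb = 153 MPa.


f_a = P / A = 253000.0 / 8380 = 30.1909 MPa
f_b = M / S = 63000000.0 / 396000.0 = 159.0909 MPa
Ratio = f_a / Fa + f_b / Fb
= 30.1909 / 245 + 159.0909 / 153
= 1.163 (dimensionless)

1.163 (dimensionless)


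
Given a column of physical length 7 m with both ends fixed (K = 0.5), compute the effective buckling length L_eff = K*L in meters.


L_eff = K * L
= 0.5 * 7
= 3.5 m

3.5 m


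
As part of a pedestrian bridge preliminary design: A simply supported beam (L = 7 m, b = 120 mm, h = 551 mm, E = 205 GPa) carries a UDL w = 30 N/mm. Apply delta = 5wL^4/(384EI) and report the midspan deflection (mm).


I = 120 * 551^3 / 12 = 1672841510.0 mm^4
L = 7000.0 mm, w = 30 N/mm, E = 205000.0 MPa
delta = 5 * w * L^4 / (384 * E * I)
= 5 * 30 * 7000.0^4 / (384 * 205000.0 * 1672841510.0)
= 2.7349 mm

2.7349 mm


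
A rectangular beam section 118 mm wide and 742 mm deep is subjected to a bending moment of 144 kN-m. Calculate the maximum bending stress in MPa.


I = b * h^3 / 12 = 118 * 742^3 / 12 = 4017098465.33 mm^4
y = h / 2 = 742 / 2 = 371.0 mm
M = 144 kN-m = 144000000.0 N-mm
sigma = M * y / I = 144000000.0 * 371.0 / 4017098465.33
= 13.3 MPa

13.3 MPa


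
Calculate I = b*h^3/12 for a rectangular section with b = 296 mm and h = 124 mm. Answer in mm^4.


I = b * h^3 / 12
= 296 * 124^3 / 12
= 296 * 1906624 / 12
= 47030058.67 mm^4

47030058.67 mm^4


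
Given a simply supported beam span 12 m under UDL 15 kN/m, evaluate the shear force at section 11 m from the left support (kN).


R_A = w * L / 2 = 15 * 12 / 2 = 90.0 kN
V(x) = R_A - w * x = 90.0 - 15 * 11
= -75.0 kN

-75.0 kN


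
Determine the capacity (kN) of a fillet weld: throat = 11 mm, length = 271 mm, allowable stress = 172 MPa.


Strength = throat * length * allowable stress
= 11 * 271 * 172 N
= 512732 N
= 512.73 kN

512.73 kN


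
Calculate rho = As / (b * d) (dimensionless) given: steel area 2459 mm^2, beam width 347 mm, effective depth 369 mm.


rho = As / (b * d)
= 2459 / (347 * 369)
= 2459 / 128043
= 0.019204 (dimensionless)

0.019204 (dimensionless)


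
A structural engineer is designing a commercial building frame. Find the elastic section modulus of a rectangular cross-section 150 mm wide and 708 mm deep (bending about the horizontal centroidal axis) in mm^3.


S = b * h^2 / 6
= 150 * 708^2 / 6
= 150 * 501264 / 6
= 12531600.0 mm^3

12531600.0 mm^3


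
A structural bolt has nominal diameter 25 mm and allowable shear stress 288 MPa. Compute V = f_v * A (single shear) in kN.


A = pi * d^2 / 4 = pi * 25^2 / 4 = 490.8739 mm^2
V = f_v * A / 1000 = 288 * 490.8739 / 1000
= 141.3717 kN

141.3717 kN


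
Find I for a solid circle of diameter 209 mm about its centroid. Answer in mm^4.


r = d / 2 = 209 / 2 = 104.5 mm
I = pi * r^4 / 4 = pi * 104.5^4 / 4
= 93660191.87 mm^4

93660191.87 mm^4


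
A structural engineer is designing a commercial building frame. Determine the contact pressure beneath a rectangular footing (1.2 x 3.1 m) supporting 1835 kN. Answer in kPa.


A = 1.2 * 3.1 = 3.72 m^2
q = P / A = 1835 / 3.72
= 493.2796 kPa

493.2796 kPa


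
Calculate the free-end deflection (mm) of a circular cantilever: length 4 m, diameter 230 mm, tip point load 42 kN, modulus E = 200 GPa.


I = pi * d^4 / 64 = pi * 230^4 / 64 = 137366629.65 mm^4
L = 4000.0 mm, P = 42000.0 N, E = 200000.0 MPa
delta = P * L^3 / (3 * E * I)
= 42000.0 * 4000.0^3 / (3 * 200000.0 * 137366629.65)
= 32.6135 mm

32.6135 mm


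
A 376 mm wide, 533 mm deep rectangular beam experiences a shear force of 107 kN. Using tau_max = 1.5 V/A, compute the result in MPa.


A = b * h = 376 * 533 = 200408 mm^2
V = 107 kN = 107000.0 N
tau_max = 1.5 * V / A = 1.5 * 107000.0 / 200408
= 0.8009 MPa

0.8009 MPa


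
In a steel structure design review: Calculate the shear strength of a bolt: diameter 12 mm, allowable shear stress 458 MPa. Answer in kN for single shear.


A = pi * d^2 / 4 = pi * 12^2 / 4 = 113.0973 mm^2
V = f_v * A / 1000 = 458 * 113.0973 / 1000
= 51.7986 kN

51.7986 kN


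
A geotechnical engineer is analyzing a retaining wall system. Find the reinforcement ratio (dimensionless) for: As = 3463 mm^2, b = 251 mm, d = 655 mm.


rho = As / (b * d)
= 3463 / (251 * 655)
= 3463 / 164405
= 0.021064 (dimensionless)

0.021064 (dimensionless)


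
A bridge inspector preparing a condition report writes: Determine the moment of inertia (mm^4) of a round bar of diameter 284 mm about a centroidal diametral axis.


r = d / 2 = 284 / 2 = 142.0 mm
I = pi * r^4 / 4 = pi * 142.0^4 / 4
= 319332601.38 mm^4

319332601.38 mm^4


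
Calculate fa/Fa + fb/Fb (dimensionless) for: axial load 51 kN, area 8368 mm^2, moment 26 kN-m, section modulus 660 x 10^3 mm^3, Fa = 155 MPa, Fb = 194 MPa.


f_a = P / A = 51000.0 / 8368 = 6.0946 MPa
f_b = M / S = 26000000.0 / 660000.0 = 39.3939 MPa
Ratio = f_a / Fa + f_b / Fb
= 6.0946 / 155 + 39.3939 / 194
= 0.2424 (dimensionless)

0.2424 (dimensionless)


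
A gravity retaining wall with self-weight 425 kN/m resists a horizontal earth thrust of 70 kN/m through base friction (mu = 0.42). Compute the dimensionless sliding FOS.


Resisting force = mu * W = 0.42 * 425 = 178.5 kN/m
FOS = Resisting / Driving = 178.5 / 70
= 2.55 (dimensionless)

2.55 (dimensionless)


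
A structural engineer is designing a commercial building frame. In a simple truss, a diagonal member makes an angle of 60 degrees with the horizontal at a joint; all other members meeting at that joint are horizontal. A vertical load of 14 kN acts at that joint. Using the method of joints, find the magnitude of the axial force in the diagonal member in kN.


At the joint, only the diagonal has a vertical component, so vertical equilibrium gives:
F * sin(60) = 14
F = 14 / sin(60)
= 14 / 0.866025
= 16.17 kN

16.17 kN


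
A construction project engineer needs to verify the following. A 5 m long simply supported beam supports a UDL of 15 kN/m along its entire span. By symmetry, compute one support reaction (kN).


Total load = w * L = 15 * 5 = 75 kN
By symmetry, each reaction R = total / 2 = 75 / 2 = 37.5 kN

37.5 kN


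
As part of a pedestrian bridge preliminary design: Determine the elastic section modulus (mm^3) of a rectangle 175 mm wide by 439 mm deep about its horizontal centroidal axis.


S = b * h^2 / 6
= 175 * 439^2 / 6
= 175 * 192721 / 6
= 5621029.17 mm^3

5621029.17 mm^3


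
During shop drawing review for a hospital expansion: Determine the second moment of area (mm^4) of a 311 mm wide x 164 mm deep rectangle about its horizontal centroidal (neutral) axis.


I = b * h^3 / 12
= 311 * 164^3 / 12
= 311 * 4410944 / 12
= 114316965.33 mm^4

114316965.33 mm^4


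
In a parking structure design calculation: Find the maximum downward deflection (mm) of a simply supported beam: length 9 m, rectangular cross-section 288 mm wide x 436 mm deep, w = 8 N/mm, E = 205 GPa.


I = 288 * 436^3 / 12 = 1989164544.0 mm^4
L = 9000.0 mm, w = 8 N/mm, E = 205000.0 MPa
delta = 5 * w * L^4 / (384 * E * I)
= 5 * 8 * 9000.0^4 / (384 * 205000.0 * 1989164544.0)
= 1.676 mm

1.676 mm


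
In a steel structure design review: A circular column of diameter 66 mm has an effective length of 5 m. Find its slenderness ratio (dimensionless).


Radius of gyration r = d / 4 = 66 / 4 = 16.5 mm
L_eff = 5000.0 mm
Slenderness ratio = L / r = 5000.0 / 16.5 = 303.03 (dimensionless)

303.03 (dimensionless)


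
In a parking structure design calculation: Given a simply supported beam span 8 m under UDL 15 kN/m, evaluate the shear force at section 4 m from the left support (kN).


R_A = w * L / 2 = 15 * 8 / 2 = 60.0 kN
V(x) = R_A - w * x = 60.0 - 15 * 4
= 0.0 kN

0.0 kN


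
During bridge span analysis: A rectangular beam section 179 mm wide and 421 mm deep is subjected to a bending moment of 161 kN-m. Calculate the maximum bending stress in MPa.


I = b * h^3 / 12 = 179 * 421^3 / 12 = 1113058709.92 mm^4
y = h / 2 = 421 / 2 = 210.5 mm
M = 161 kN-m = 161000000.0 N-mm
sigma = M * y / I = 161000000.0 * 210.5 / 1113058709.92
= 30.45 MPa

30.45 MPa


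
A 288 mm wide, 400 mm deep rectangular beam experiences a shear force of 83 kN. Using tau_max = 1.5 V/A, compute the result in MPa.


A = b * h = 288 * 400 = 115200 mm^2
V = 83 kN = 83000.0 N
tau_max = 1.5 * V / A = 1.5 * 83000.0 / 115200
= 1.0807 MPa

1.0807 MPa


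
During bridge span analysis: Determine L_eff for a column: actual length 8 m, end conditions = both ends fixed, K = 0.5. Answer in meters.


L_eff = K * L
= 0.5 * 8
= 4.0 m

4.0 m


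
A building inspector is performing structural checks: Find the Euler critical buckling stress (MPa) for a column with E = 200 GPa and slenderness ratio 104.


sigma_cr = pi^2 * E / lambda^2
= 9.8696 * 200000.0 / 104^2
= 9.8696 * 200000.0 / 10816
= 182.5001 MPa

182.5001 MPa


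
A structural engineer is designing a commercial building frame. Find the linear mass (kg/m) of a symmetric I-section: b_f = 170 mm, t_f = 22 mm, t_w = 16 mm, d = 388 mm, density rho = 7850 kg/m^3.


A_flanges = 2 * 170 * 22 = 7480 mm^2
A_web = (388 - 2 * 22) * 16 = 5504 mm^2
A_total = 7480 + 5504 = 12984 mm^2 = 0.012984 m^2
Weight = rho * A = 7850 * 0.012984 = 101.9244 kg/m

101.9244 kg/m


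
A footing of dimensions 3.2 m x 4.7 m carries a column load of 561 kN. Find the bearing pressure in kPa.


A = 3.2 * 4.7 = 15.04 m^2
q = P / A = 561 / 15.04
= 37.3005 kPa

37.3005 kPa


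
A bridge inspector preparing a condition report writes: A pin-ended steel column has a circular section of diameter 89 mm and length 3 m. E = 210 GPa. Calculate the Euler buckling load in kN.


I = pi * d^4 / 64 = 3079852.55 mm^4
L = 3000.0 mm
P_cr = pi^2 * E * I / L^2
= 9.8696 * 210000.0 * 3079852.55 / 3000.0^2
= 709261.61 N = 709.2616 kN

709.2616 kN


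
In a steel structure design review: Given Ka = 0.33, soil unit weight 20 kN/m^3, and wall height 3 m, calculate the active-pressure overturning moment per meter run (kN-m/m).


Pa = 0.5 * Ka * gamma * H^2
= 0.5 * 0.33 * 20 * 3^2
= 29.7 kN/m
Arm = H / 3 = 3 / 3 = 1.0 m
Mo = Pa * arm = Pa * H / 3 = 29.7 * 3 / 3 = 29.7 kN-m/m

29.7 kN-m/m


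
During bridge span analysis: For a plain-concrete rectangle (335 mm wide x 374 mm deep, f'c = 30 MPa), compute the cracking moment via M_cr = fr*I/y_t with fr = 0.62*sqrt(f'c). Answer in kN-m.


fr = 0.62 * sqrt(30) = 0.62 * 5.4772 = 3.3959 MPa
I = 335 * 374^3 / 12 = 1460422003.33 mm^4
y_t = 187.0 mm
M_cr = fr * I / y_t = 3.3959 * 1460422003.33 / 187.0 N-mm
= 26.521 kN-m

26.521 kN-m


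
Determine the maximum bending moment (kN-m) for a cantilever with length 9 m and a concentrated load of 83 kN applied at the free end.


For a cantilever with a point load at the free end:
M_max = P * L = 83 * 9 = 747 kN-m

747 kN-m


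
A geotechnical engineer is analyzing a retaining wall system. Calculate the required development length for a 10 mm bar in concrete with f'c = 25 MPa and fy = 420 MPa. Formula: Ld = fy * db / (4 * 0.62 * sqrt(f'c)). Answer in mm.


Ld = (fy * db) / (4 * 0.62 * sqrt(f'c))
= (420 * 10) / (4 * 0.62 * sqrt(25))
= 4200 / 12.4
= 338.71 mm

338.71 mm


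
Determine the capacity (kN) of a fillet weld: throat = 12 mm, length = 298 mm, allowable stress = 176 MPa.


Strength = throat * length * allowable stress
= 12 * 298 * 176 N
= 629376 N
= 629.38 kN

629.38 kN


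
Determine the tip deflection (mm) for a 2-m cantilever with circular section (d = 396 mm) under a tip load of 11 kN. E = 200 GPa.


I = pi * d^4 / 64 = pi * 396^4 / 64 = 1207120547.23 mm^4
L = 2000.0 mm, P = 11000.0 N, E = 200000.0 MPa
delta = P * L^3 / (3 * E * I)
= 11000.0 * 2000.0^3 / (3 * 200000.0 * 1207120547.23)
= 0.1215 mm

0.1215 mm


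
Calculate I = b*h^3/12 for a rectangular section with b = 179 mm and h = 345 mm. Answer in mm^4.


I = b * h^3 / 12
= 179 * 345^3 / 12
= 179 * 41063625 / 12
= 612532406.25 mm^4

612532406.25 mm^4


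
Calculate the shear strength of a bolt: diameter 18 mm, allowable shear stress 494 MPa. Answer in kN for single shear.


A = pi * d^2 / 4 = pi * 18^2 / 4 = 254.469 mm^2
V = f_v * A / 1000 = 494 * 254.469 / 1000
= 125.7077 kN

125.7077 kN


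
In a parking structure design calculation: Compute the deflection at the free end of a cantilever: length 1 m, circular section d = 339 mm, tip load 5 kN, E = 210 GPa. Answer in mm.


I = pi * d^4 / 64 = pi * 339^4 / 64 = 648289058.0 mm^4
L = 1000.0 mm, P = 5000.0 N, E = 210000.0 MPa
delta = P * L^3 / (3 * E * I)
= 5000.0 * 1000.0^3 / (3 * 210000.0 * 648289058.0)
= 0.0122 mm

0.0122 mm


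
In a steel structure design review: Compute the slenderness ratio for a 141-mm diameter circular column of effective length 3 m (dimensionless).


Radius of gyration r = d / 4 = 141 / 4 = 35.25 mm
L_eff = 3000.0 mm
Slenderness ratio = L / r = 3000.0 / 35.25 = 85.11 (dimensionless)

85.11 (dimensionless)


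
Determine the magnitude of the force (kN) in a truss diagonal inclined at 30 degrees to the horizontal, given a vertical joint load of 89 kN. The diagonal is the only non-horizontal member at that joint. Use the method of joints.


At the joint, only the diagonal has a vertical component, so vertical equilibrium gives:
F * sin(30) = 89
F = 89 / sin(30)
= 89 / 0.5
= 178.0 kN

178.0 kN


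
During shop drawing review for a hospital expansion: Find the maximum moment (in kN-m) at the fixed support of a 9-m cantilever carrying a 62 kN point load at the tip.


For a cantilever with a point load at the free end:
M_max = P * L = 62 * 9 = 558 kN-m

558 kN-m


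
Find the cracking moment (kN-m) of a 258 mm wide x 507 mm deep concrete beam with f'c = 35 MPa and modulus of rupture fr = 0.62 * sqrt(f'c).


fr = 0.62 * sqrt(35) = 0.62 * 5.9161 = 3.668 MPa
I = 258 * 507^3 / 12 = 2801962624.5 mm^4
y_t = 253.5 mm
M_cr = fr * I / y_t = 3.668 * 2801962624.5 / 253.5 N-mm
= 40.5425 kN-m

40.5425 kN-m


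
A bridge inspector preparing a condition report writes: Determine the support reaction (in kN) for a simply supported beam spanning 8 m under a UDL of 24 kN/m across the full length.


Total load = w * L = 24 * 8 = 192 kN
By symmetry, each reaction R = total / 2 = 192 / 2 = 96.0 kN

96.0 kN


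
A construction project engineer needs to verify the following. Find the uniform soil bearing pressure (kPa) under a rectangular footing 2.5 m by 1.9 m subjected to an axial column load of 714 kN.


A = 2.5 * 1.9 = 4.75 m^2
q = P / A = 714 / 4.75
= 150.3158 kPa

150.3158 kPa


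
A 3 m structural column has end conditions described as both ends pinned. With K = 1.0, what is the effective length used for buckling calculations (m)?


L_eff = K * L
= 1.0 * 3
= 3.0 m

3.0 m


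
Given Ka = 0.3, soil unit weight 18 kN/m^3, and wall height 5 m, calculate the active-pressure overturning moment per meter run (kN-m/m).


Pa = 0.5 * Ka * gamma * H^2
= 0.5 * 0.3 * 18 * 5^2
= 67.5 kN/m
Arm = H / 3 = 5 / 3 = 1.6667 m
Mo = Pa * arm = Pa * H / 3 = 67.5 * 5 / 3 = 112.5 kN-m/m

112.5 kN-m/m


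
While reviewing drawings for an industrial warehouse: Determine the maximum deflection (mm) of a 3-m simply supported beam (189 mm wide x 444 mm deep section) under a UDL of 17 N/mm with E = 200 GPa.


I = 189 * 444^3 / 12 = 1378572048.0 mm^4
L = 3000.0 mm, w = 17 N/mm, E = 200000.0 MPa
delta = 5 * w * L^4 / (384 * E * I)
= 5 * 17 * 3000.0^4 / (384 * 200000.0 * 1378572048.0)
= 0.065 mm

0.065 mm


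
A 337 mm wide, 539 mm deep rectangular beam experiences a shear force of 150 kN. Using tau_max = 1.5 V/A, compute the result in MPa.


A = b * h = 337 * 539 = 181643 mm^2
V = 150 kN = 150000.0 N
tau_max = 1.5 * V / A = 1.5 * 150000.0 / 181643
= 1.2387 MPa

1.2387 MPa


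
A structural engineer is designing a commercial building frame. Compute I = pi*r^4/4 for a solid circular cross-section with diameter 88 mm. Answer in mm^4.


r = d / 2 = 88 / 2 = 44.0 mm
I = pi * r^4 / 4 = pi * 44.0^4 / 4
= 2943747.71 mm^4

2943747.71 mm^4


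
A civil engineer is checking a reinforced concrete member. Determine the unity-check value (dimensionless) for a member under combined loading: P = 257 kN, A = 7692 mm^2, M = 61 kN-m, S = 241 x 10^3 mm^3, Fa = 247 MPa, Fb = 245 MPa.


f_a = P / A = 257000.0 / 7692 = 33.4113 MPa
f_b = M / S = 61000000.0 / 241000.0 = 253.112 MPa
Ratio = f_a / Fa + f_b / Fb
= 33.4113 / 247 + 253.112 / 245
= 1.1684 (dimensionless)

1.1684 (dimensionless)


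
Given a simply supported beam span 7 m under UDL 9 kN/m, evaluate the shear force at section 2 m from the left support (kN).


R_A = w * L / 2 = 9 * 7 / 2 = 31.5 kN
V(x) = R_A - w * x = 31.5 - 9 * 2
= 13.5 kN

13.5 kN


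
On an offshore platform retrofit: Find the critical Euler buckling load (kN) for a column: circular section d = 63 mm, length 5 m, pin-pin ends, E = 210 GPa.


I = pi * d^4 / 64 = 773271.66 mm^4
L = 5000.0 mm
P_cr = pi^2 * E * I / L^2
= 9.8696 * 210000.0 * 773271.66 / 5000.0^2
= 64107.84 N = 64.1078 kN

64.1078 kN


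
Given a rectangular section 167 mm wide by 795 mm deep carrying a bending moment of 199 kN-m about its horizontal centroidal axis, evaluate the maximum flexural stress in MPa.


I = b * h^3 / 12 = 167 * 795^3 / 12 = 6992566593.75 mm^4
y = h / 2 = 795 / 2 = 397.5 mm
M = 199 kN-m = 199000000.0 N-mm
sigma = M * y / I = 199000000.0 * 397.5 / 6992566593.75
= 11.31 MPa

11.31 MPa


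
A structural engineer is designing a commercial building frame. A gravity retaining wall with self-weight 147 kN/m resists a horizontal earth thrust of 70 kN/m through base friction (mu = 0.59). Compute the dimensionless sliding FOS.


Resisting force = mu * W = 0.59 * 147 = 86.73 kN/m
FOS = Resisting / Driving = 86.73 / 70
= 1.239 (dimensionless)

1.239 (dimensionless)


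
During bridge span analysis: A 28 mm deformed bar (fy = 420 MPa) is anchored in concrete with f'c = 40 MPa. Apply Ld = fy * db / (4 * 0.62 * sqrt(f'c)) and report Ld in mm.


Ld = (fy * db) / (4 * 0.62 * sqrt(f'c))
= (420 * 28) / (4 * 0.62 * sqrt(40))
= 11760 / 15.6849
= 749.77 mm

749.77 mm


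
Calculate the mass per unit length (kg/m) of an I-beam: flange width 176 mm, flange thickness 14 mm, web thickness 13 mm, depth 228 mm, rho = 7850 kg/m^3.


A_flanges = 2 * 176 * 14 = 4928 mm^2
A_web = (228 - 2 * 14) * 13 = 2600 mm^2
A_total = 4928 + 2600 = 7528 mm^2 = 0.007528 m^2
Weight = rho * A = 7850 * 0.007528 = 59.0948 kg/m

59.0948 kg/m


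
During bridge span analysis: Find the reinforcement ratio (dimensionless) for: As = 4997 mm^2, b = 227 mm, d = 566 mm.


rho = As / (b * d)
= 4997 / (227 * 566)
= 4997 / 128482
= 0.038893 (dimensionless)

0.038893 (dimensionless)


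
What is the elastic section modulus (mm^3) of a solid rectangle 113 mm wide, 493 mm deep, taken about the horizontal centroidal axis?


S = b * h^2 / 6
= 113 * 493^2 / 6
= 113 * 243049 / 6
= 4577422.83 mm^3

4577422.83 mm^3


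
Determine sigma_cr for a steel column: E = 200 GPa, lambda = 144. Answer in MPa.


sigma_cr = pi^2 * E / lambda^2
= 9.8696 * 200000.0 / 144^2
= 9.8696 * 200000.0 / 20736
= 95.1929 MPa

95.1929 MPa


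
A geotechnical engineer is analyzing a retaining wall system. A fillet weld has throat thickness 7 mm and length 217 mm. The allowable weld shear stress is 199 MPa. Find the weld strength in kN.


Strength = throat * length * allowable stress
= 7 * 217 * 199 N
= 302281 N
= 302.28 kN

302.28 kN


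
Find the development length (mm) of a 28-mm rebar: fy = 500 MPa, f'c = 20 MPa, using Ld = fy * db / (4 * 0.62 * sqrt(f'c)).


Ld = (fy * db) / (4 * 0.62 * sqrt(f'c))
= (500 * 28) / (4 * 0.62 * sqrt(20))
= 14000 / 11.0909
= 1262.3 mm

1262.3 mm
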